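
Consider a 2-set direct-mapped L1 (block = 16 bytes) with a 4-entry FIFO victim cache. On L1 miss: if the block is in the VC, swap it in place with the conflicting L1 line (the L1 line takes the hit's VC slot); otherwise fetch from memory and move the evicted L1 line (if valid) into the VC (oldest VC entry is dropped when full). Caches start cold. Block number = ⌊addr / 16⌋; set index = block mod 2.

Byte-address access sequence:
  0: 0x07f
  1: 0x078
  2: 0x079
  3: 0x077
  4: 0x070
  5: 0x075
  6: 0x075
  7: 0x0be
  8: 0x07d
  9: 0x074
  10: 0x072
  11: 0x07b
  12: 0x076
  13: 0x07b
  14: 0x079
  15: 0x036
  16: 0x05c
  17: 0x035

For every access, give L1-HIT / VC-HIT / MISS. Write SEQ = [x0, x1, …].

  [0] addr=0x7f blk=7 s=1: MISS | VC []
  [1] addr=0x78 blk=7 s=1: L1-HIT | VC []
  [2] addr=0x79 blk=7 s=1: L1-HIT | VC []
  [3] addr=0x77 blk=7 s=1: L1-HIT | VC []
  [4] addr=0x70 blk=7 s=1: L1-HIT | VC []
  [5] addr=0x75 blk=7 s=1: L1-HIT | VC []
  [6] addr=0x75 blk=7 s=1: L1-HIT | VC []
  [7] addr=0xbe blk=11 s=1: MISS | VC [7]
  [8] addr=0x7d blk=7 s=1: VC-HIT | VC [11]
  [9] addr=0x74 blk=7 s=1: L1-HIT | VC [11]
  [10] addr=0x72 blk=7 s=1: L1-HIT | VC [11]
  [11] addr=0x7b blk=7 s=1: L1-HIT | VC [11]
  [12] addr=0x76 blk=7 s=1: L1-HIT | VC [11]
  [13] addr=0x7b blk=7 s=1: L1-HIT | VC [11]
  [14] addr=0x79 blk=7 s=1: L1-HIT | VC [11]
  [15] addr=0x36 blk=3 s=1: MISS | VC [11, 7]
  [16] addr=0x5c blk=5 s=1: MISS | VC [11, 7, 3]
  [17] addr=0x35 blk=3 s=1: VC-HIT | VC [11, 7, 5]

SEQ = [MISS, L1-HIT, L1-HIT, L1-HIT, L1-HIT, L1-HIT, L1-HIT, MISS, VC-HIT, L1-HIT, L1-HIT, L1-HIT, L1-HIT, L1-HIT, L1-HIT, MISS, MISS, VC-HIT]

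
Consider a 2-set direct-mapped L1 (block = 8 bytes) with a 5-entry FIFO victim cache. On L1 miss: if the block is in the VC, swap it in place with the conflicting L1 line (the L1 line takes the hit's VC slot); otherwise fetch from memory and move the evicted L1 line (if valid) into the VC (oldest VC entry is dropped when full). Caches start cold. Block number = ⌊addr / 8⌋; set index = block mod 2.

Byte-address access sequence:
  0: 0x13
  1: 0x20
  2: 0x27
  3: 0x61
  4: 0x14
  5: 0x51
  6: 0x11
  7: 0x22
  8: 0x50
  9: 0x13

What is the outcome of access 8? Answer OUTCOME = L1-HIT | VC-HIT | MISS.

#0 0x13→b2/s0 MISS; vc=[]
#1 0x20→b4/s0 MISS; vc=[2]
#2 0x27→b4/s0 L1-HIT; vc=[2]
#3 0x61→b12/s0 MISS; vc=[2,4]
#4 0x14→b2/s0 VC-HIT; vc=[12,4]
#5 0x51→b10/s0 MISS; vc=[12,4,2]
#6 0x11→b2/s0 VC-HIT; vc=[12,4,10]
#7 0x22→b4/s0 VC-HIT; vc=[12,2,10]
#8 0x50→b10/s0 VC-HIT; vc=[12,2,4]
#9 0x13→b2/s0 VC-HIT; vc=[12,10,4]

OUTCOME = VC-HIT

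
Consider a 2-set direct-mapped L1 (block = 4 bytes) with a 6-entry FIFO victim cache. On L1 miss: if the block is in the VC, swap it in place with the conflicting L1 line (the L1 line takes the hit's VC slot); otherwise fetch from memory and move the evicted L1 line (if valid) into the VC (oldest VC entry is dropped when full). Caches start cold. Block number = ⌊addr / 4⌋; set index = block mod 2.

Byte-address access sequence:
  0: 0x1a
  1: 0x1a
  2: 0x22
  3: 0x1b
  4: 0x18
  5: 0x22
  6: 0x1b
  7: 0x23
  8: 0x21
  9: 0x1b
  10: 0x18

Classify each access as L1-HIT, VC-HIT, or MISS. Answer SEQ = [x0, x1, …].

SEQ = [MISS, L1-HIT, MISS, VC-HIT, L1-HIT, VC-HIT, VC-HIT, VC-HIT, L1-HIT, VC-HIT, L1-HIT]

#0 0x1a→b6/s0 MISS; vc=[]
#1 0x1a→b6/s0 L1-HIT; vc=[]
#2 0x22→b8/s0 MISS; vc=[6]
#3 0x1b→b6/s0 VC-HIT; vc=[8]
#4 0x18→b6/s0 L1-HIT; vc=[8]
#5 0x22→b8/s0 VC-HIT; vc=[6]
#6 0x1b→b6/s0 VC-HIT; vc=[8]
#7 0x23→b8/s0 VC-HIT; vc=[6]
#8 0x21→b8/s0 L1-HIT; vc=[6]
#9 0x1b→b6/s0 VC-HIT; vc=[8]
#10 0x18→b6/s0 L1-HIT; vc=[8]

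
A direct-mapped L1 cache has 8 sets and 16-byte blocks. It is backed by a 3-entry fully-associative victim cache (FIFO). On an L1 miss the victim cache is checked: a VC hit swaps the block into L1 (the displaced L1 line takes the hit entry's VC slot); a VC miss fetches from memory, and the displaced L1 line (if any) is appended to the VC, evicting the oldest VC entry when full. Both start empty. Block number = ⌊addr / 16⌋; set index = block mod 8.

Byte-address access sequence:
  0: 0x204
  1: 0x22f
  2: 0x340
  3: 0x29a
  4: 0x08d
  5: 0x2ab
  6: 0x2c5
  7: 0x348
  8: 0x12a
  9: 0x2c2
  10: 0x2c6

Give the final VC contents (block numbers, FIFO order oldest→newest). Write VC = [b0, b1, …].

VC = [34, 52, 42]

#0 0x204→b32/s0 MISS; vc=[]
#1 0x22f→b34/s2 MISS; vc=[]
#2 0x340→b52/s4 MISS; vc=[]
#3 0x29a→b41/s1 MISS; vc=[]
#4 0x8d→b8/s0 MISS; vc=[32]
#5 0x2ab→b42/s2 MISS; vc=[32,34]
#6 0x2c5→b44/s4 MISS; vc=[32,34,52]
#7 0x348→b52/s4 VC-HIT; vc=[32,34,44]
#8 0x12a→b18/s2 MISS; vc=[34,44,42]
#9 0x2c2→b44/s4 VC-HIT; vc=[34,52,42]
#10 0x2c6→b44/s4 L1-HIT; vc=[34,52,42]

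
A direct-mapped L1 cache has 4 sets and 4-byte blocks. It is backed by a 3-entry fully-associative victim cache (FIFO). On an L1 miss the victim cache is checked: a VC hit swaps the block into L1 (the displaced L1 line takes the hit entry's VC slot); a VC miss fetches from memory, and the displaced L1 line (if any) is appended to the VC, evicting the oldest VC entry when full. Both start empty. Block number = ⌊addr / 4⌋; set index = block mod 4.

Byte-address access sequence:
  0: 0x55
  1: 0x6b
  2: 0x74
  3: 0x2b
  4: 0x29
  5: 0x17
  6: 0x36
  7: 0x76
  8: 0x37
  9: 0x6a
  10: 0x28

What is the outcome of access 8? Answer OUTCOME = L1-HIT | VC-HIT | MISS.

  [0] addr=0x55 blk=21 s=1: MISS | VC []
  [1] addr=0x6b blk=26 s=2: MISS | VC []
  [2] addr=0x74 blk=29 s=1: MISS | VC [21]
  [3] addr=0x2b blk=10 s=2: MISS | VC [21, 26]
  [4] addr=0x29 blk=10 s=2: L1-HIT | VC [21, 26]
  [5] addr=0x17 blk=5 s=1: MISS | VC [21, 26, 29]
  [6] addr=0x36 blk=13 s=1: MISS | VC [26, 29, 5]
  [7] addr=0x76 blk=29 s=1: VC-HIT | VC [26, 13, 5]
  [8] addr=0x37 blk=13 s=1: VC-HIT | VC [26, 29, 5]
  [9] addr=0x6a blk=26 s=2: VC-HIT | VC [10, 29, 5]
  [10] addr=0x28 blk=10 s=2: VC-HIT | VC [26, 29, 5]

OUTCOME = VC-HIT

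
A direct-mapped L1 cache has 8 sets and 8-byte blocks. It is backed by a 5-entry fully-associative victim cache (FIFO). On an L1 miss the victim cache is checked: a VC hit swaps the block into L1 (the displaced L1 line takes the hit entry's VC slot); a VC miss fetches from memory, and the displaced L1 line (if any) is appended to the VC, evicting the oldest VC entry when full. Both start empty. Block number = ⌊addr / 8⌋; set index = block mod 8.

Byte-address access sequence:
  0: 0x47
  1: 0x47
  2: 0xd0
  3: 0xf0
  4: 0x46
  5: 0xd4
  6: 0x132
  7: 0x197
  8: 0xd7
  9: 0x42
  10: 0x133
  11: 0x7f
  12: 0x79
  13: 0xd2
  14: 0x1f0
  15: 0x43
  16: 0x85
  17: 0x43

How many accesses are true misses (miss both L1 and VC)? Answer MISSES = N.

#0 0x47→b8/s0 MISS; vc=[]
#1 0x47→b8/s0 L1-HIT; vc=[]
#2 0xd0→b26/s2 MISS; vc=[]
#3 0xf0→b30/s6 MISS; vc=[]
#4 0x46→b8/s0 L1-HIT; vc=[]
#5 0xd4→b26/s2 L1-HIT; vc=[]
#6 0x132→b38/s6 MISS; vc=[30]
#7 0x197→b50/s2 MISS; vc=[30,26]
#8 0xd7→b26/s2 VC-HIT; vc=[30,50]
#9 0x42→b8/s0 L1-HIT; vc=[30,50]
#10 0x133→b38/s6 L1-HIT; vc=[30,50]
#11 0x7f→b15/s7 MISS; vc=[30,50]
#12 0x79→b15/s7 L1-HIT; vc=[30,50]
#13 0xd2→b26/s2 L1-HIT; vc=[30,50]
#14 0x1f0→b62/s6 MISS; vc=[30,50,38]
#15 0x43→b8/s0 L1-HIT; vc=[30,50,38]
#16 0x85→b16/s0 MISS; vc=[30,50,38,8]
#17 0x43→b8/s0 VC-HIT; vc=[30,50,38,16]

MISSES = 8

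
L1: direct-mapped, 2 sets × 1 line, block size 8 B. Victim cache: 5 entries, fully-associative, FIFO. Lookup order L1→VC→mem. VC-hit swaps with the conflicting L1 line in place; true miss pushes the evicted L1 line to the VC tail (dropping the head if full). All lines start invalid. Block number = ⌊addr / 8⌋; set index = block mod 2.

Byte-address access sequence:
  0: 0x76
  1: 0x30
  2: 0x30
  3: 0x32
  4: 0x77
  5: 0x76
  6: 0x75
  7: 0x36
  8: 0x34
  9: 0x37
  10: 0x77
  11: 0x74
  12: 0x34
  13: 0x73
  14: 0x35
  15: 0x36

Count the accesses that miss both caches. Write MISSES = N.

#0 0x76→b14/s0 MISS; vc=[]
#1 0x30→b6/s0 MISS; vc=[14]
#2 0x30→b6/s0 L1-HIT; vc=[14]
#3 0x32→b6/s0 L1-HIT; vc=[14]
#4 0x77→b14/s0 VC-HIT; vc=[6]
#5 0x76→b14/s0 L1-HIT; vc=[6]
#6 0x75→b14/s0 L1-HIT; vc=[6]
#7 0x36→b6/s0 VC-HIT; vc=[14]
#8 0x34→b6/s0 L1-HIT; vc=[14]
#9 0x37→b6/s0 L1-HIT; vc=[14]
#10 0x77→b14/s0 VC-HIT; vc=[6]
#11 0x74→b14/s0 L1-HIT; vc=[6]
#12 0x34→b6/s0 VC-HIT; vc=[14]
#13 0x73→b14/s0 VC-HIT; vc=[6]
#14 0x35→b6/s0 VC-HIT; vc=[14]
#15 0x36→b6/s0 L1-HIT; vc=[14]

MISSES = 2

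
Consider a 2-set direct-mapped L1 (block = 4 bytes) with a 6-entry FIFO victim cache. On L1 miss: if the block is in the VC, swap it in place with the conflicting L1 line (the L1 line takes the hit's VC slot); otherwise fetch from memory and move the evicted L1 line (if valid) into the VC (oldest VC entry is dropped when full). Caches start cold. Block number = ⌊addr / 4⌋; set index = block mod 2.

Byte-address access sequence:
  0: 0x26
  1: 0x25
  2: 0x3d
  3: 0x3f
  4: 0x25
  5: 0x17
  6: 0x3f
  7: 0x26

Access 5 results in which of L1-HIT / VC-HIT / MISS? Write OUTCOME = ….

OUTCOME = MISS

#0 0x26→b9/s1 MISS; vc=[]
#1 0x25→b9/s1 L1-HIT; vc=[]
#2 0x3d→b15/s1 MISS; vc=[9]
#3 0x3f→b15/s1 L1-HIT; vc=[9]
#4 0x25→b9/s1 VC-HIT; vc=[15]
#5 0x17→b5/s1 MISS; vc=[15,9]
#6 0x3f→b15/s1 VC-HIT; vc=[5,9]
#7 0x26→b9/s1 VC-HIT; vc=[5,15]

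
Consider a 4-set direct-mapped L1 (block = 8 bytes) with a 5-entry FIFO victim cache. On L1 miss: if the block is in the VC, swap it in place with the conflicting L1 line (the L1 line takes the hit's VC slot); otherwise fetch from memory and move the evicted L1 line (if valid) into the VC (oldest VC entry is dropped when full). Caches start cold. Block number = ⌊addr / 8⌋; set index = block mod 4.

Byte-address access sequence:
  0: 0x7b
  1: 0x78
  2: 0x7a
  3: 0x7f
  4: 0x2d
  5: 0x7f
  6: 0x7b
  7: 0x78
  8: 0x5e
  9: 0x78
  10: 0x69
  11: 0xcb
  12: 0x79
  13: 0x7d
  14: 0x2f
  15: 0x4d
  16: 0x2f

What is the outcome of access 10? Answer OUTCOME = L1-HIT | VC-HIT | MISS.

0: 0x7b (blk 15, set 3) → MISS  vc=[]
1: 0x78 (blk 15, set 3) → L1-HIT  vc=[]
2: 0x7a (blk 15, set 3) → L1-HIT  vc=[]
3: 0x7f (blk 15, set 3) → L1-HIT  vc=[]
4: 0x2d (blk 5, set 1) → MISS  vc=[]
5: 0x7f (blk 15, set 3) → L1-HIT  vc=[]
6: 0x7b (blk 15, set 3) → L1-HIT  vc=[]
7: 0x78 (blk 15, set 3) → L1-HIT  vc=[]
8: 0x5e (blk 11, set 3) → MISS  vc=[15]
9: 0x78 (blk 15, set 3) → VC-HIT  vc=[11]
10: 0x69 (blk 13, set 1) → MISS  vc=[11, 5]
11: 0xcb (blk 25, set 1) → MISS  vc=[11, 5, 13]
12: 0x79 (blk 15, set 3) → L1-HIT  vc=[11, 5, 13]
13: 0x7d (blk 15, set 3) → L1-HIT  vc=[11, 5, 13]
14: 0x2f (blk 5, set 1) → VC-HIT  vc=[11, 25, 13]
15: 0x4d (blk 9, set 1) → MISS  vc=[11, 25, 13, 5]
16: 0x2f (blk 5, set 1) → VC-HIT  vc=[11, 25, 13, 9]

OUTCOME = MISS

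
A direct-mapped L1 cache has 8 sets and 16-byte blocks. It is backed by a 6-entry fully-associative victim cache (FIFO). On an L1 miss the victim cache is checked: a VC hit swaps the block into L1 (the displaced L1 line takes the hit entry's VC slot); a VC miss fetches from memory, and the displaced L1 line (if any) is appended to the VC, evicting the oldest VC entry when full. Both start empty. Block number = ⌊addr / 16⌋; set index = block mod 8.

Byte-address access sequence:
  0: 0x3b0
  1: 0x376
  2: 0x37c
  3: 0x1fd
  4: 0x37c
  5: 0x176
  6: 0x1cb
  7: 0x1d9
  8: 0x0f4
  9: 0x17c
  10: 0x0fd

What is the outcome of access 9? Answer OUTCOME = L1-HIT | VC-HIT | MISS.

  [0] addr=0x3b0 blk=59 s=3: MISS | VC []
  [1] addr=0x376 blk=55 s=7: MISS | VC []
  [2] addr=0x37c blk=55 s=7: L1-HIT | VC []
  [3] addr=0x1fd blk=31 s=7: MISS | VC [55]
  [4] addr=0x37c blk=55 s=7: VC-HIT | VC [31]
  [5] addr=0x176 blk=23 s=7: MISS | VC [31, 55]
  [6] addr=0x1cb blk=28 s=4: MISS | VC [31, 55]
  [7] addr=0x1d9 blk=29 s=5: MISS | VC [31, 55]
  [8] addr=0xf4 blk=15 s=7: MISS | VC [31, 55, 23]
  [9] addr=0x17c blk=23 s=7: VC-HIT | VC [31, 55, 15]
  [10] addr=0xfd blk=15 s=7: VC-HIT | VC [31, 55, 23]

OUTCOME = VC-HIT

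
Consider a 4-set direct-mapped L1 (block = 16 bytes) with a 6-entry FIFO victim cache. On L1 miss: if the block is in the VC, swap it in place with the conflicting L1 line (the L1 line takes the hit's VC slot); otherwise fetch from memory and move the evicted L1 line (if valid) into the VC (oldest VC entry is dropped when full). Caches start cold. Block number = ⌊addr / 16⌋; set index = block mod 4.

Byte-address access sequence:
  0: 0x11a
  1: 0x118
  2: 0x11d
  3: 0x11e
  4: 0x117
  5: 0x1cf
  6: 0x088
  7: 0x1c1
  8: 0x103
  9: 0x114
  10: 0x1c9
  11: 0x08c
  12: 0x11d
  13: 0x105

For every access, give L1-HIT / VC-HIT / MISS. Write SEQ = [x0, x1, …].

  [0] addr=0x11a blk=17 s=1: MISS | VC []
  [1] addr=0x118 blk=17 s=1: L1-HIT | VC []
  [2] addr=0x11d blk=17 s=1: L1-HIT | VC []
  [3] addr=0x11e blk=17 s=1: L1-HIT | VC []
  [4] addr=0x117 blk=17 s=1: L1-HIT | VC []
  [5] addr=0x1cf blk=28 s=0: MISS | VC []
  [6] addr=0x88 blk=8 s=0: MISS | VC [28]
  [7] addr=0x1c1 blk=28 s=0: VC-HIT | VC [8]
  [8] addr=0x103 blk=16 s=0: MISS | VC [8, 28]
  [9] addr=0x114 blk=17 s=1: L1-HIT | VC [8, 28]
  [10] addr=0x1c9 blk=28 s=0: VC-HIT | VC [8, 16]
  [11] addr=0x8c blk=8 s=0: VC-HIT | VC [28, 16]
  [12] addr=0x11d blk=17 s=1: L1-HIT | VC [28, 16]
  [13] addr=0x105 blk=16 s=0: VC-HIT | VC [28, 8]

SEQ = [MISS, L1-HIT, L1-HIT, L1-HIT, L1-HIT, MISS, MISS, VC-HIT, MISS, L1-HIT, VC-HIT, VC-HIT, L1-HIT, VC-HIT]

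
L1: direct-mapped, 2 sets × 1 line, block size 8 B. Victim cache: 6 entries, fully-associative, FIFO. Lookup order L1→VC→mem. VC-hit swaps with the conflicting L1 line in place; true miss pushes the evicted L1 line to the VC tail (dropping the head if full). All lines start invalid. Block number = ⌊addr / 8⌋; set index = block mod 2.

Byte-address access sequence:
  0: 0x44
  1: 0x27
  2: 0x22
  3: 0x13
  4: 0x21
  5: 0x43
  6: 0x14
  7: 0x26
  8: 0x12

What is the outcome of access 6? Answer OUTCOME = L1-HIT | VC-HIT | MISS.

OUTCOME = VC-HIT

0: 0x44 (blk 8, set 0) → MISS  vc=[]
1: 0x27 (blk 4, set 0) → MISS  vc=[8]
2: 0x22 (blk 4, set 0) → L1-HIT  vc=[8]
3: 0x13 (blk 2, set 0) → MISS  vc=[8, 4]
4: 0x21 (blk 4, set 0) → VC-HIT  vc=[8, 2]
5: 0x43 (blk 8, set 0) → VC-HIT  vc=[4, 2]
6: 0x14 (blk 2, set 0) → VC-HIT  vc=[4, 8]
7: 0x26 (blk 4, set 0) → VC-HIT  vc=[2, 8]
8: 0x12 (blk 2, set 0) → VC-HIT  vc=[4, 8]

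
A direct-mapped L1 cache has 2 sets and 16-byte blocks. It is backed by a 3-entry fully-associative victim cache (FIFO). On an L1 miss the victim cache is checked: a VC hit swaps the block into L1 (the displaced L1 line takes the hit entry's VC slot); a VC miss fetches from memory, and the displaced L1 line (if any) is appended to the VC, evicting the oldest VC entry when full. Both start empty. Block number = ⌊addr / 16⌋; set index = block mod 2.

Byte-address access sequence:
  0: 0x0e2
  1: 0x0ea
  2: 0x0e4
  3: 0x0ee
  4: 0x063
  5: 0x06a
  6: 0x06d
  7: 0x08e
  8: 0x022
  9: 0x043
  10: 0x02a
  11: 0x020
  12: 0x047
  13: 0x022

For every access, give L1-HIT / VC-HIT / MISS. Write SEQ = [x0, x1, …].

0: 0xe2 (blk 14, set 0) → MISS  vc=[]
1: 0xea (blk 14, set 0) → L1-HIT  vc=[]
2: 0xe4 (blk 14, set 0) → L1-HIT  vc=[]
3: 0xee (blk 14, set 0) → L1-HIT  vc=[]
4: 0x63 (blk 6, set 0) → MISS  vc=[14]
5: 0x6a (blk 6, set 0) → L1-HIT  vc=[14]
6: 0x6d (blk 6, set 0) → L1-HIT  vc=[14]
7: 0x8e (blk 8, set 0) → MISS  vc=[14, 6]
8: 0x22 (blk 2, set 0) → MISS  vc=[14, 6, 8]
9: 0x43 (blk 4, set 0) → MISS  vc=[6, 8, 2]
10: 0x2a (blk 2, set 0) → VC-HIT  vc=[6, 8, 4]
11: 0x20 (blk 2, set 0) → L1-HIT  vc=[6, 8, 4]
12: 0x47 (blk 4, set 0) → VC-HIT  vc=[6, 8, 2]
13: 0x22 (blk 2, set 0) → VC-HIT  vc=[6, 8, 4]

SEQ = [MISS, L1-HIT, L1-HIT, L1-HIT, MISS, L1-HIT, L1-HIT, MISS, MISS, MISS, VC-HIT, L1-HIT, VC-HIT, VC-HIT]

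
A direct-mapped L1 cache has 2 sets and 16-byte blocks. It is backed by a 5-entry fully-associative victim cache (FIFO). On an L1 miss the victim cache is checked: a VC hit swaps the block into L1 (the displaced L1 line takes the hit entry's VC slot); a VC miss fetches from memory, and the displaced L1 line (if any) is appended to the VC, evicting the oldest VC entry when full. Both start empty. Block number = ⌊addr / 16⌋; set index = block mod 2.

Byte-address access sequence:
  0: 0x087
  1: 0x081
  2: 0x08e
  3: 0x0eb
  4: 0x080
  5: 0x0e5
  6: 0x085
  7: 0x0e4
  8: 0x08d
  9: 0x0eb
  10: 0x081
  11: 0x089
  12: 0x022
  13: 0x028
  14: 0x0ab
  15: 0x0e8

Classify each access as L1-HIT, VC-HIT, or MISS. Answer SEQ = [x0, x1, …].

SEQ = [MISS, L1-HIT, L1-HIT, MISS, VC-HIT, VC-HIT, VC-HIT, VC-HIT, VC-HIT, VC-HIT, VC-HIT, L1-HIT, MISS, L1-HIT, MISS, VC-HIT]

#0 0x87→b8/s0 MISS; vc=[]
#1 0x81→b8/s0 L1-HIT; vc=[]
#2 0x8e→b8/s0 L1-HIT; vc=[]
#3 0xeb→b14/s0 MISS; vc=[8]
#4 0x80→b8/s0 VC-HIT; vc=[14]
#5 0xe5→b14/s0 VC-HIT; vc=[8]
#6 0x85→b8/s0 VC-HIT; vc=[14]
#7 0xe4→b14/s0 VC-HIT; vc=[8]
#8 0x8d→b8/s0 VC-HIT; vc=[14]
#9 0xeb→b14/s0 VC-HIT; vc=[8]
#10 0x81→b8/s0 VC-HIT; vc=[14]
#11 0x89→b8/s0 L1-HIT; vc=[14]
#12 0x22→b2/s0 MISS; vc=[14,8]
#13 0x28→b2/s0 L1-HIT; vc=[14,8]
#14 0xab→b10/s0 MISS; vc=[14,8,2]
#15 0xe8→b14/s0 VC-HIT; vc=[10,8,2]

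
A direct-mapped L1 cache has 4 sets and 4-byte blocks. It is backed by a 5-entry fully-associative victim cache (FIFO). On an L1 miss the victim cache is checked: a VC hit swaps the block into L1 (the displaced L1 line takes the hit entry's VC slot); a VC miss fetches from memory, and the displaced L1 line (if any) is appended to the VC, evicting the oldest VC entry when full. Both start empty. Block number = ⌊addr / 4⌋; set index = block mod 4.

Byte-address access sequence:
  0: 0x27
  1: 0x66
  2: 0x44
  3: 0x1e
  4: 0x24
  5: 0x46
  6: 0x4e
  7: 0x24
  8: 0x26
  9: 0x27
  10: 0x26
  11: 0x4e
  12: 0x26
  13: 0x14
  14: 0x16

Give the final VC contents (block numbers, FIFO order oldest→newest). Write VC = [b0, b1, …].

0: 0x27 (blk 9, set 1) → MISS  vc=[]
1: 0x66 (blk 25, set 1) → MISS  vc=[9]
2: 0x44 (blk 17, set 1) → MISS  vc=[9, 25]
3: 0x1e (blk 7, set 3) → MISS  vc=[9, 25]
4: 0x24 (blk 9, set 1) → VC-HIT  vc=[17, 25]
5: 0x46 (blk 17, set 1) → VC-HIT  vc=[9, 25]
6: 0x4e (blk 19, set 3) → MISS  vc=[9, 25, 7]
7: 0x24 (blk 9, set 1) → VC-HIT  vc=[17, 25, 7]
8: 0x26 (blk 9, set 1) → L1-HIT  vc=[17, 25, 7]
9: 0x27 (blk 9, set 1) → L1-HIT  vc=[17, 25, 7]
10: 0x26 (blk 9, set 1) → L1-HIT  vc=[17, 25, 7]
11: 0x4e (blk 19, set 3) → L1-HIT  vc=[17, 25, 7]
12: 0x26 (blk 9, set 1) → L1-HIT  vc=[17, 25, 7]
13: 0x14 (blk 5, set 1) → MISS  vc=[17, 25, 7, 9]
14: 0x16 (blk 5, set 1) → L1-HIT  vc=[17, 25, 7, 9]

VC = [17, 25, 7, 9]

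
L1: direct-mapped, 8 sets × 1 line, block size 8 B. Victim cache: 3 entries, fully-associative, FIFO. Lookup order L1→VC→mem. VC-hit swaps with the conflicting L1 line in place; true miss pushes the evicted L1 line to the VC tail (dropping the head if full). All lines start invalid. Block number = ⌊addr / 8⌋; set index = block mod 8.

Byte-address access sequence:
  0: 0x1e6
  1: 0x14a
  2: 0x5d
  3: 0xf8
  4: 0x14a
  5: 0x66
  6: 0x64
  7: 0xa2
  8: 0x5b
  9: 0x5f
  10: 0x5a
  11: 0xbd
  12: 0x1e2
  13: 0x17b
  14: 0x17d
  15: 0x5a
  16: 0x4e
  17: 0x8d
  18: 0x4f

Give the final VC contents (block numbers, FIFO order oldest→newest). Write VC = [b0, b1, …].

VC = [23, 41, 17]

  [0] addr=0x1e6 blk=60 s=4: MISS | VC []
  [1] addr=0x14a blk=41 s=1: MISS | VC []
  [2] addr=0x5d blk=11 s=3: MISS | VC []
  [3] addr=0xf8 blk=31 s=7: MISS | VC []
  [4] addr=0x14a blk=41 s=1: L1-HIT | VC []
  [5] addr=0x66 blk=12 s=4: MISS | VC [60]
  [6] addr=0x64 blk=12 s=4: L1-HIT | VC [60]
  [7] addr=0xa2 blk=20 s=4: MISS | VC [60, 12]
  [8] addr=0x5b blk=11 s=3: L1-HIT | VC [60, 12]
  [9] addr=0x5f blk=11 s=3: L1-HIT | VC [60, 12]
  [10] addr=0x5a blk=11 s=3: L1-HIT | VC [60, 12]
  [11] addr=0xbd blk=23 s=7: MISS | VC [60, 12, 31]
  [12] addr=0x1e2 blk=60 s=4: VC-HIT | VC [20, 12, 31]
  [13] addr=0x17b blk=47 s=7: MISS | VC [12, 31, 23]
  [14] addr=0x17d blk=47 s=7: L1-HIT | VC [12, 31, 23]
  [15] addr=0x5a blk=11 s=3: L1-HIT | VC [12, 31, 23]
  [16] addr=0x4e blk=9 s=1: MISS | VC [31, 23, 41]
  [17] addr=0x8d blk=17 s=1: MISS | VC [23, 41, 9]
  [18] addr=0x4f blk=9 s=1: VC-HIT | VC [23, 41, 17]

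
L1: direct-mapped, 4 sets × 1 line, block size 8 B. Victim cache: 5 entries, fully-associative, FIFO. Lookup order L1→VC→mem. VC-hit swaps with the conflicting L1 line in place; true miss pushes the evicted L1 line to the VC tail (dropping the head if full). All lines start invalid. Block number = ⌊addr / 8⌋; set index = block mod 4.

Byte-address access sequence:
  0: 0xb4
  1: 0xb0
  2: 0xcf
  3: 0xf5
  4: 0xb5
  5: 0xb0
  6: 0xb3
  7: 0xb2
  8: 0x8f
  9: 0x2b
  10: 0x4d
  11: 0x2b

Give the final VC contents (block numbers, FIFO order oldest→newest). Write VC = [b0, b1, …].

VC = [30, 25, 17, 9]

0: 0xb4 (blk 22, set 2) → MISS  vc=[]
1: 0xb0 (blk 22, set 2) → L1-HIT  vc=[]
2: 0xcf (blk 25, set 1) → MISS  vc=[]
3: 0xf5 (blk 30, set 2) → MISS  vc=[22]
4: 0xb5 (blk 22, set 2) → VC-HIT  vc=[30]
5: 0xb0 (blk 22, set 2) → L1-HIT  vc=[30]
6: 0xb3 (blk 22, set 2) → L1-HIT  vc=[30]
7: 0xb2 (blk 22, set 2) → L1-HIT  vc=[30]
8: 0x8f (blk 17, set 1) → MISS  vc=[30, 25]
9: 0x2b (blk 5, set 1) → MISS  vc=[30, 25, 17]
10: 0x4d (blk 9, set 1) → MISS  vc=[30, 25, 17, 5]
11: 0x2b (blk 5, set 1) → VC-HIT  vc=[30, 25, 17, 9]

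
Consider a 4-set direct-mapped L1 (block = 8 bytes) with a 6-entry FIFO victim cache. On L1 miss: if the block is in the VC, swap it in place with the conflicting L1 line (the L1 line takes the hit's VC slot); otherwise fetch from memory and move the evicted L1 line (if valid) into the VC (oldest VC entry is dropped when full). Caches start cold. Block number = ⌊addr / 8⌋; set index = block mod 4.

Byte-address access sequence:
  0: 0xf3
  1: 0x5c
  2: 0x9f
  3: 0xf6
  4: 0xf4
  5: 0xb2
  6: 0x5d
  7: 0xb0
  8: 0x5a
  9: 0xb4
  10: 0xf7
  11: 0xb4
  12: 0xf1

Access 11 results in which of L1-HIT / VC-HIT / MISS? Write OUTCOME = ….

OUTCOME = VC-HIT

#0 0xf3→b30/s2 MISS; vc=[]
#1 0x5c→b11/s3 MISS; vc=[]
#2 0x9f→b19/s3 MISS; vc=[11]
#3 0xf6→b30/s2 L1-HIT; vc=[11]
#4 0xf4→b30/s2 L1-HIT; vc=[11]
#5 0xb2→b22/s2 MISS; vc=[11,30]
#6 0x5d→b11/s3 VC-HIT; vc=[19,30]
#7 0xb0→b22/s2 L1-HIT; vc=[19,30]
#8 0x5a→b11/s3 L1-HIT; vc=[19,30]
#9 0xb4→b22/s2 L1-HIT; vc=[19,30]
#10 0xf7→b30/s2 VC-HIT; vc=[19,22]
#11 0xb4→b22/s2 VC-HIT; vc=[19,30]
#12 0xf1→b30/s2 VC-HIT; vc=[19,22]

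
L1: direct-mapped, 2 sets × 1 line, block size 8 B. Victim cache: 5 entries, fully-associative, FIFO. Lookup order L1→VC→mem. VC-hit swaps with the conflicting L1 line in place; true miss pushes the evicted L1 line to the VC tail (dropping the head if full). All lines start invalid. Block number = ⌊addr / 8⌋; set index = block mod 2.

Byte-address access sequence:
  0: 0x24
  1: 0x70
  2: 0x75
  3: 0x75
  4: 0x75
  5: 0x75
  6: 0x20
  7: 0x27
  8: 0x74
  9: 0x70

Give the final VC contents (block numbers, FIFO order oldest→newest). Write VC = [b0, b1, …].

VC = [4]

  [0] addr=0x24 blk=4 s=0: MISS | VC []
  [1] addr=0x70 blk=14 s=0: MISS | VC [4]
  [2] addr=0x75 blk=14 s=0: L1-HIT | VC [4]
  [3] addr=0x75 blk=14 s=0: L1-HIT | VC [4]
  [4] addr=0x75 blk=14 s=0: L1-HIT | VC [4]
  [5] addr=0x75 blk=14 s=0: L1-HIT | VC [4]
  [6] addr=0x20 blk=4 s=0: VC-HIT | VC [14]
  [7] addr=0x27 blk=4 s=0: L1-HIT | VC [14]
  [8] addr=0x74 blk=14 s=0: VC-HIT | VC [4]
  [9] addr=0x70 blk=14 s=0: L1-HIT | VC [4]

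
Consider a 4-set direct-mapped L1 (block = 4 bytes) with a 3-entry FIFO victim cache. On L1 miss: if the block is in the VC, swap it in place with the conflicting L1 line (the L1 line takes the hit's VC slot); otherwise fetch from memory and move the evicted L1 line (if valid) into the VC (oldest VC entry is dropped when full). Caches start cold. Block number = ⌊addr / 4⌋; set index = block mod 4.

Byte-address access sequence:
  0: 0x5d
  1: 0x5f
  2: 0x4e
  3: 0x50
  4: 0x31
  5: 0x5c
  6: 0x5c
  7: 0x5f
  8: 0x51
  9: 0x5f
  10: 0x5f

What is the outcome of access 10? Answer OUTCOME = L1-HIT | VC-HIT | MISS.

OUTCOME = L1-HIT

#0 0x5d→b23/s3 MISS; vc=[]
#1 0x5f→b23/s3 L1-HIT; vc=[]
#2 0x4e→b19/s3 MISS; vc=[23]
#3 0x50→b20/s0 MISS; vc=[23]
#4 0x31→b12/s0 MISS; vc=[23,20]
#5 0x5c→b23/s3 VC-HIT; vc=[19,20]
#6 0x5c→b23/s3 L1-HIT; vc=[19,20]
#7 0x5f→b23/s3 L1-HIT; vc=[19,20]
#8 0x51→b20/s0 VC-HIT; vc=[19,12]
#9 0x5f→b23/s3 L1-HIT; vc=[19,12]
#10 0x5f→b23/s3 L1-HIT; vc=[19,12]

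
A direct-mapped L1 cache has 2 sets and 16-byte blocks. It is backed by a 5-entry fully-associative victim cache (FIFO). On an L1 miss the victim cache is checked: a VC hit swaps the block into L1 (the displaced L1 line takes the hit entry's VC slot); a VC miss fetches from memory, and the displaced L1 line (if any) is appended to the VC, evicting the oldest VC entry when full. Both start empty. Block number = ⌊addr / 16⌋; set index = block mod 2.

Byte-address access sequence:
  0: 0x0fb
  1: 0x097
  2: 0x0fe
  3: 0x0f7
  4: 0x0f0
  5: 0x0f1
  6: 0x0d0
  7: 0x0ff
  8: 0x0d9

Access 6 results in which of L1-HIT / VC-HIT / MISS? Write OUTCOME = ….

OUTCOME = MISS

  [0] addr=0xfb blk=15 s=1: MISS | VC []
  [1] addr=0x97 blk=9 s=1: MISS | VC [15]
  [2] addr=0xfe blk=15 s=1: VC-HIT | VC [9]
  [3] addr=0xf7 blk=15 s=1: L1-HIT | VC [9]
  [4] addr=0xf0 blk=15 s=1: L1-HIT | VC [9]
  [5] addr=0xf1 blk=15 s=1: L1-HIT | VC [9]
  [6] addr=0xd0 blk=13 s=1: MISS | VC [9, 15]
  [7] addr=0xff blk=15 s=1: VC-HIT | VC [9, 13]
  [8] addr=0xd9 blk=13 s=1: VC-HIT | VC [9, 15]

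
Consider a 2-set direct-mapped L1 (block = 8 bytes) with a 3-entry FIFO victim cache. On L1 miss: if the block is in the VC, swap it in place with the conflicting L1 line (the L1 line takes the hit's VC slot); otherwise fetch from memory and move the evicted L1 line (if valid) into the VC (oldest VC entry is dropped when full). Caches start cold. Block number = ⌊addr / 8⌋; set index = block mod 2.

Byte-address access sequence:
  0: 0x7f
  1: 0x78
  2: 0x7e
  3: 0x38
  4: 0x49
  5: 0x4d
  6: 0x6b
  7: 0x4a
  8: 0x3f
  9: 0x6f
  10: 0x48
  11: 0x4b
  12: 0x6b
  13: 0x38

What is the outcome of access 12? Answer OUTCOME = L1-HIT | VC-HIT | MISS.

OUTCOME = VC-HIT

  [0] addr=0x7f blk=15 s=1: MISS | VC []
  [1] addr=0x78 blk=15 s=1: L1-HIT | VC []
  [2] addr=0x7e blk=15 s=1: L1-HIT | VC []
  [3] addr=0x38 blk=7 s=1: MISS | VC [15]
  [4] addr=0x49 blk=9 s=1: MISS | VC [15, 7]
  [5] addr=0x4d blk=9 s=1: L1-HIT | VC [15, 7]
  [6] addr=0x6b blk=13 s=1: MISS | VC [15, 7, 9]
  [7] addr=0x4a blk=9 s=1: VC-HIT | VC [15, 7, 13]
  [8] addr=0x3f blk=7 s=1: VC-HIT | VC [15, 9, 13]
  [9] addr=0x6f blk=13 s=1: VC-HIT | VC [15, 9, 7]
  [10] addr=0x48 blk=9 s=1: VC-HIT | VC [15, 13, 7]
  [11] addr=0x4b blk=9 s=1: L1-HIT | VC [15, 13, 7]
  [12] addr=0x6b blk=13 s=1: VC-HIT | VC [15, 9, 7]
  [13] addr=0x38 blk=7 s=1: VC-HIT | VC [15, 9, 13]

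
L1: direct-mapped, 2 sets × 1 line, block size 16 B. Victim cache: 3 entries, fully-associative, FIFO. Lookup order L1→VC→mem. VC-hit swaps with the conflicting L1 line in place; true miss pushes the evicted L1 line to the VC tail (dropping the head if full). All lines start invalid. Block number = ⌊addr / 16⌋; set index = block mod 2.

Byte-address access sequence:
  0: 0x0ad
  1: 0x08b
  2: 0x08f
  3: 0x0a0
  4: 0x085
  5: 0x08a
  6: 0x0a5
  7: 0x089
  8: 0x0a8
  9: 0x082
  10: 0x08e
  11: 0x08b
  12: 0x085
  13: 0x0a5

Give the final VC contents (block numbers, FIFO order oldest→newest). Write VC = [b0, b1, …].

#0 0xad→b10/s0 MISS; vc=[]
#1 0x8b→b8/s0 MISS; vc=[10]
#2 0x8f→b8/s0 L1-HIT; vc=[10]
#3 0xa0→b10/s0 VC-HIT; vc=[8]
#4 0x85→b8/s0 VC-HIT; vc=[10]
#5 0x8a→b8/s0 L1-HIT; vc=[10]
#6 0xa5→b10/s0 VC-HIT; vc=[8]
#7 0x89→b8/s0 VC-HIT; vc=[10]
#8 0xa8→b10/s0 VC-HIT; vc=[8]
#9 0x82→b8/s0 VC-HIT; vc=[10]
#10 0x8e→b8/s0 L1-HIT; vc=[10]
#11 0x8b→b8/s0 L1-HIT; vc=[10]
#12 0x85→b8/s0 L1-HIT; vc=[10]
#13 0xa5→b10/s0 VC-HIT; vc=[8]

VC = [8]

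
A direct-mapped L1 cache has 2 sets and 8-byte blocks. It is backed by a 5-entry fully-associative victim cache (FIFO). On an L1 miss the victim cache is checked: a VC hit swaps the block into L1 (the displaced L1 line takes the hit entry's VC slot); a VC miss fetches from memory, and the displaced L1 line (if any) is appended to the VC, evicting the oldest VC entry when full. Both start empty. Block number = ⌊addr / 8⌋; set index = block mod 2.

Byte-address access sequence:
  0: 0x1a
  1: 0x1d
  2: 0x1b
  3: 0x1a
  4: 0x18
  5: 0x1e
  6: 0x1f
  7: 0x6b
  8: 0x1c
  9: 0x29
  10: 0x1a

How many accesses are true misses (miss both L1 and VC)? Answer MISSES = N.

0: 0x1a (blk 3, set 1) → MISS  vc=[]
1: 0x1d (blk 3, set 1) → L1-HIT  vc=[]
2: 0x1b (blk 3, set 1) → L1-HIT  vc=[]
3: 0x1a (blk 3, set 1) → L1-HIT  vc=[]
4: 0x18 (blk 3, set 1) → L1-HIT  vc=[]
5: 0x1e (blk 3, set 1) → L1-HIT  vc=[]
6: 0x1f (blk 3, set 1) → L1-HIT  vc=[]
7: 0x6b (blk 13, set 1) → MISS  vc=[3]
8: 0x1c (blk 3, set 1) → VC-HIT  vc=[13]
9: 0x29 (blk 5, set 1) → MISS  vc=[13, 3]
10: 0x1a (blk 3, set 1) → VC-HIT  vc=[13, 5]

MISSES = 3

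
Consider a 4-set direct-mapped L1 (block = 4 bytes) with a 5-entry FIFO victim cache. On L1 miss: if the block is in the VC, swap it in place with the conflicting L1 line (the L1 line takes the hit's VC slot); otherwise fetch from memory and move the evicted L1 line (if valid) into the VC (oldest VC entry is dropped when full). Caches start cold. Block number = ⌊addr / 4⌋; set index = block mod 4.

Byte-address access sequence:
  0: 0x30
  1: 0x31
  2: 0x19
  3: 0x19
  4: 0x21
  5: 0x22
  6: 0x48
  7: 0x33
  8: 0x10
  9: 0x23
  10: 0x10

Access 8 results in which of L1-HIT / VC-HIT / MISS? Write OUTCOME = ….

OUTCOME = MISS

#0 0x30→b12/s0 MISS; vc=[]
#1 0x31→b12/s0 L1-HIT; vc=[]
#2 0x19→b6/s2 MISS; vc=[]
#3 0x19→b6/s2 L1-HIT; vc=[]
#4 0x21→b8/s0 MISS; vc=[12]
#5 0x22→b8/s0 L1-HIT; vc=[12]
#6 0x48→b18/s2 MISS; vc=[12,6]
#7 0x33→b12/s0 VC-HIT; vc=[8,6]
#8 0x10→b4/s0 MISS; vc=[8,6,12]
#9 0x23→b8/s0 VC-HIT; vc=[4,6,12]
#10 0x10→b4/s0 VC-HIT; vc=[8,6,12]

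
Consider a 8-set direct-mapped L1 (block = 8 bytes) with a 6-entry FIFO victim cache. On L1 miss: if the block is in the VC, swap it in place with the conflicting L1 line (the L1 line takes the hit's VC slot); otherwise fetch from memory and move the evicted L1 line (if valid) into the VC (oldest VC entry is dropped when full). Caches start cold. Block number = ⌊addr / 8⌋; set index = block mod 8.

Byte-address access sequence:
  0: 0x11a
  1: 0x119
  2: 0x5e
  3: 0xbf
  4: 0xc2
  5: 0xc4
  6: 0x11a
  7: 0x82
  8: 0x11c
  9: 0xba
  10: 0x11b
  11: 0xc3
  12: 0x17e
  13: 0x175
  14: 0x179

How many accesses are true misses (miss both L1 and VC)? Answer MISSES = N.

0: 0x11a (blk 35, set 3) → MISS  vc=[]
1: 0x119 (blk 35, set 3) → L1-HIT  vc=[]
2: 0x5e (blk 11, set 3) → MISS  vc=[35]
3: 0xbf (blk 23, set 7) → MISS  vc=[35]
4: 0xc2 (blk 24, set 0) → MISS  vc=[35]
5: 0xc4 (blk 24, set 0) → L1-HIT  vc=[35]
6: 0x11a (blk 35, set 3) → VC-HIT  vc=[11]
7: 0x82 (blk 16, set 0) → MISS  vc=[11, 24]
8: 0x11c (blk 35, set 3) → L1-HIT  vc=[11, 24]
9: 0xba (blk 23, set 7) → L1-HIT  vc=[11, 24]
10: 0x11b (blk 35, set 3) → L1-HIT  vc=[11, 24]
11: 0xc3 (blk 24, set 0) → VC-HIT  vc=[11, 16]
12: 0x17e (blk 47, set 7) → MISS  vc=[11, 16, 23]
13: 0x175 (blk 46, set 6) → MISS  vc=[11, 16, 23]
14: 0x179 (blk 47, set 7) → L1-HIT  vc=[11, 16, 23]

MISSES = 7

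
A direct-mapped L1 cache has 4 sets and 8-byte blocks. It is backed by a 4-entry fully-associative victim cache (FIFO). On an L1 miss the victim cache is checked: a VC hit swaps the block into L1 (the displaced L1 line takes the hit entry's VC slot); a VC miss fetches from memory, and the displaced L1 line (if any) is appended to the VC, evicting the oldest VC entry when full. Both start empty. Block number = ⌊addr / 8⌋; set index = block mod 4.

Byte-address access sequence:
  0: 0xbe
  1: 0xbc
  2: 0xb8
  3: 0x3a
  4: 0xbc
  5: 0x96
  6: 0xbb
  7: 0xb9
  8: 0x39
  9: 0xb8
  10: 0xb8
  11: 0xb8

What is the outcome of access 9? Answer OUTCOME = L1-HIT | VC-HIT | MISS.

#0 0xbe→b23/s3 MISS; vc=[]
#1 0xbc→b23/s3 L1-HIT; vc=[]
#2 0xb8→b23/s3 L1-HIT; vc=[]
#3 0x3a→b7/s3 MISS; vc=[23]
#4 0xbc→b23/s3 VC-HIT; vc=[7]
#5 0x96→b18/s2 MISS; vc=[7]
#6 0xbb→b23/s3 L1-HIT; vc=[7]
#7 0xb9→b23/s3 L1-HIT; vc=[7]
#8 0x39→b7/s3 VC-HIT; vc=[23]
#9 0xb8→b23/s3 VC-HIT; vc=[7]
#10 0xb8→b23/s3 L1-HIT; vc=[7]
#11 0xb8→b23/s3 L1-HIT; vc=[7]

OUTCOME = VC-HIT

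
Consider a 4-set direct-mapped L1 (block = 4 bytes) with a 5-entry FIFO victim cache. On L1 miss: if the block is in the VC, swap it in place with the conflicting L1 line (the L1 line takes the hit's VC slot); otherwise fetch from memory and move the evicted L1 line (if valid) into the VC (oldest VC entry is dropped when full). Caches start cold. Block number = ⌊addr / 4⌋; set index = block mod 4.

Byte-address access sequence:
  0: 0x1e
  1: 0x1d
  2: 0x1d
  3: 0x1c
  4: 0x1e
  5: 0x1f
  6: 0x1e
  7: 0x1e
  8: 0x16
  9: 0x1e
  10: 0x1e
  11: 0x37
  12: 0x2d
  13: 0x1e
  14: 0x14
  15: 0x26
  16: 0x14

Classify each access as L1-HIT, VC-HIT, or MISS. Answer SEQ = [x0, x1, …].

  [0] addr=0x1e blk=7 s=3: MISS | VC []
  [1] addr=0x1d blk=7 s=3: L1-HIT | VC []
  [2] addr=0x1d blk=7 s=3: L1-HIT | VC []
  [3] addr=0x1c blk=7 s=3: L1-HIT | VC []
  [4] addr=0x1e blk=7 s=3: L1-HIT | VC []
  [5] addr=0x1f blk=7 s=3: L1-HIT | VC []
  [6] addr=0x1e blk=7 s=3: L1-HIT | VC []
  [7] addr=0x1e blk=7 s=3: L1-HIT | VC []
  [8] addr=0x16 blk=5 s=1: MISS | VC []
  [9] addr=0x1e blk=7 s=3: L1-HIT | VC []
  [10] addr=0x1e blk=7 s=3: L1-HIT | VC []
  [11] addr=0x37 blk=13 s=1: MISS | VC [5]
  [12] addr=0x2d blk=11 s=3: MISS | VC [5, 7]
  [13] addr=0x1e blk=7 s=3: VC-HIT | VC [5, 11]
  [14] addr=0x14 blk=5 s=1: VC-HIT | VC [13, 11]
  [15] addr=0x26 blk=9 s=1: MISS | VC [13, 11, 5]
  [16] addr=0x14 blk=5 s=1: VC-HIT | VC [13, 11, 9]

SEQ = [MISS, L1-HIT, L1-HIT, L1-HIT, L1-HIT, L1-HIT, L1-HIT, L1-HIT, MISS, L1-HIT, L1-HIT, MISS, MISS, VC-HIT, VC-HIT, MISS, VC-HIT]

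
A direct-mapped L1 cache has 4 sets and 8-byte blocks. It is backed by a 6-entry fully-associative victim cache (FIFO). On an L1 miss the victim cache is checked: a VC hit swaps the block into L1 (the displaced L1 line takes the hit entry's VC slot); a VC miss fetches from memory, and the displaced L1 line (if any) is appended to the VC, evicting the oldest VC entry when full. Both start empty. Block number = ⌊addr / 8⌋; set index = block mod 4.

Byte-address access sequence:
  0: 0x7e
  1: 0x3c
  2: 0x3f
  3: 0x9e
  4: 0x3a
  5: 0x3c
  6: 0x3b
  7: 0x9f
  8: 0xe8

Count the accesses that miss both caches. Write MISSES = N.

MISSES = 4

#0 0x7e→b15/s3 MISS; vc=[]
#1 0x3c→b7/s3 MISS; vc=[15]
#2 0x3f→b7/s3 L1-HIT; vc=[15]
#3 0x9e→b19/s3 MISS; vc=[15,7]
#4 0x3a→b7/s3 VC-HIT; vc=[15,19]
#5 0x3c→b7/s3 L1-HIT; vc=[15,19]
#6 0x3b→b7/s3 L1-HIT; vc=[15,19]
#7 0x9f→b19/s3 VC-HIT; vc=[15,7]
#8 0xe8→b29/s1 MISS; vc=[15,7]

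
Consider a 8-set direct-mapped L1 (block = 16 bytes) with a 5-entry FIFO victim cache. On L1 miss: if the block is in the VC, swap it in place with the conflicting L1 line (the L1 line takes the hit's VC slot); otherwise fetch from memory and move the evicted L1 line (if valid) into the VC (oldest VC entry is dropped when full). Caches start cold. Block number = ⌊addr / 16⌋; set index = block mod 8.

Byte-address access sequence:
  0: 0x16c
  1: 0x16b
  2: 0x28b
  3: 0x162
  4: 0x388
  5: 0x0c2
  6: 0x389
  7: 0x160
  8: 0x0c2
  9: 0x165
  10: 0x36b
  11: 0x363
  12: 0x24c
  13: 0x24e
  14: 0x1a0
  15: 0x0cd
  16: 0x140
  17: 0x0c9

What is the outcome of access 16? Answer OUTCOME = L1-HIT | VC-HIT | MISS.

#0 0x16c→b22/s6 MISS; vc=[]
#1 0x16b→b22/s6 L1-HIT; vc=[]
#2 0x28b→b40/s0 MISS; vc=[]
#3 0x162→b22/s6 L1-HIT; vc=[]
#4 0x388→b56/s0 MISS; vc=[40]
#5 0xc2→b12/s4 MISS; vc=[40]
#6 0x389→b56/s0 L1-HIT; vc=[40]
#7 0x160→b22/s6 L1-HIT; vc=[40]
#8 0xc2→b12/s4 L1-HIT; vc=[40]
#9 0x165→b22/s6 L1-HIT; vc=[40]
#10 0x36b→b54/s6 MISS; vc=[40,22]
#11 0x363→b54/s6 L1-HIT; vc=[40,22]
#12 0x24c→b36/s4 MISS; vc=[40,22,12]
#13 0x24e→b36/s4 L1-HIT; vc=[40,22,12]
#14 0x1a0→b26/s2 MISS; vc=[40,22,12]
#15 0xcd→b12/s4 VC-HIT; vc=[40,22,36]
#16 0x140→b20/s4 MISS; vc=[40,22,36,12]
#17 0xc9→b12/s4 VC-HIT; vc=[40,22,36,20]

OUTCOME = MISS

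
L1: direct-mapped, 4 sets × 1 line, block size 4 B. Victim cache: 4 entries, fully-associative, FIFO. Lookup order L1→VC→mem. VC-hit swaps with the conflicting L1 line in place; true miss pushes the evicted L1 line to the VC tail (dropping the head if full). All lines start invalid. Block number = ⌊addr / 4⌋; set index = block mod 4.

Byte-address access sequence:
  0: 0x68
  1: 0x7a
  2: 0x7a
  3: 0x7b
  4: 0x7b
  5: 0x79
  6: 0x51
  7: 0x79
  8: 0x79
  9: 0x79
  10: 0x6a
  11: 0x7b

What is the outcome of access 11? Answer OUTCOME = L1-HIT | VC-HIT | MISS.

  [0] addr=0x68 blk=26 s=2: MISS | VC []
  [1] addr=0x7a blk=30 s=2: MISS | VC [26]
  [2] addr=0x7a blk=30 s=2: L1-HIT | VC [26]
  [3] addr=0x7b blk=30 s=2: L1-HIT | VC [26]
  [4] addr=0x7b blk=30 s=2: L1-HIT | VC [26]
  [5] addr=0x79 blk=30 s=2: L1-HIT | VC [26]
  [6] addr=0x51 blk=20 s=0: MISS | VC [26]
  [7] addr=0x79 blk=30 s=2: L1-HIT | VC [26]
  [8] addr=0x79 blk=30 s=2: L1-HIT | VC [26]
  [9] addr=0x79 blk=30 s=2: L1-HIT | VC [26]
  [10] addr=0x6a blk=26 s=2: VC-HIT | VC [30]
  [11] addr=0x7b blk=30 s=2: VC-HIT | VC [26]

OUTCOME = VC-HIT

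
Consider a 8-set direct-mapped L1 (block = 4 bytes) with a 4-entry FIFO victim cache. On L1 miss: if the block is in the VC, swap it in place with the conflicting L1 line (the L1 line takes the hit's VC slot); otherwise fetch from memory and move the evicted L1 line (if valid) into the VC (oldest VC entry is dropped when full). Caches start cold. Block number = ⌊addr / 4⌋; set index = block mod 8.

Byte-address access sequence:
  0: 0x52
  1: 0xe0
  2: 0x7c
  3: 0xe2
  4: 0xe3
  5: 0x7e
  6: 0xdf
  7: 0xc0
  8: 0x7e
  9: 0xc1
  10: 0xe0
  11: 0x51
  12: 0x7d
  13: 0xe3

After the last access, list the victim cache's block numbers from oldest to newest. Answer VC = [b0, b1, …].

VC = [55, 48]

#0 0x52→b20/s4 MISS; vc=[]
#1 0xe0→b56/s0 MISS; vc=[]
#2 0x7c→b31/s7 MISS; vc=[]
#3 0xe2→b56/s0 L1-HIT; vc=[]
#4 0xe3→b56/s0 L1-HIT; vc=[]
#5 0x7e→b31/s7 L1-HIT; vc=[]
#6 0xdf→b55/s7 MISS; vc=[31]
#7 0xc0→b48/s0 MISS; vc=[31,56]
#8 0x7e→b31/s7 VC-HIT; vc=[55,56]
#9 0xc1→b48/s0 L1-HIT; vc=[55,56]
#10 0xe0→b56/s0 VC-HIT; vc=[55,48]
#11 0x51→b20/s4 L1-HIT; vc=[55,48]
#12 0x7d→b31/s7 L1-HIT; vc=[55,48]
#13 0xe3→b56/s0 L1-HIT; vc=[55,48]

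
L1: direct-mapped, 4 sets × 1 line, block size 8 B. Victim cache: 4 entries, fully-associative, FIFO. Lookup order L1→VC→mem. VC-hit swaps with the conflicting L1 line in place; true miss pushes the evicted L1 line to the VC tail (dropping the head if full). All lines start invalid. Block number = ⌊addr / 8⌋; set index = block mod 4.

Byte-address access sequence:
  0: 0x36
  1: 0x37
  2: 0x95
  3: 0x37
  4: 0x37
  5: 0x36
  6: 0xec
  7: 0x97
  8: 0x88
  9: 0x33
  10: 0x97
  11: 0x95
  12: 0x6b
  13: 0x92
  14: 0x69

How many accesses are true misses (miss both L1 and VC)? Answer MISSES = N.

#0 0x36→b6/s2 MISS; vc=[]
#1 0x37→b6/s2 L1-HIT; vc=[]
#2 0x95→b18/s2 MISS; vc=[6]
#3 0x37→b6/s2 VC-HIT; vc=[18]
#4 0x37→b6/s2 L1-HIT; vc=[18]
#5 0x36→b6/s2 L1-HIT; vc=[18]
#6 0xec→b29/s1 MISS; vc=[18]
#7 0x97→b18/s2 VC-HIT; vc=[6]
#8 0x88→b17/s1 MISS; vc=[6,29]
#9 0x33→b6/s2 VC-HIT; vc=[18,29]
#10 0x97→b18/s2 VC-HIT; vc=[6,29]
#11 0x95→b18/s2 L1-HIT; vc=[6,29]
#12 0x6b→b13/s1 MISS; vc=[6,29,17]
#13 0x92→b18/s2 L1-HIT; vc=[6,29,17]
#14 0x69→b13/s1 L1-HIT; vc=[6,29,17]

MISSES = 5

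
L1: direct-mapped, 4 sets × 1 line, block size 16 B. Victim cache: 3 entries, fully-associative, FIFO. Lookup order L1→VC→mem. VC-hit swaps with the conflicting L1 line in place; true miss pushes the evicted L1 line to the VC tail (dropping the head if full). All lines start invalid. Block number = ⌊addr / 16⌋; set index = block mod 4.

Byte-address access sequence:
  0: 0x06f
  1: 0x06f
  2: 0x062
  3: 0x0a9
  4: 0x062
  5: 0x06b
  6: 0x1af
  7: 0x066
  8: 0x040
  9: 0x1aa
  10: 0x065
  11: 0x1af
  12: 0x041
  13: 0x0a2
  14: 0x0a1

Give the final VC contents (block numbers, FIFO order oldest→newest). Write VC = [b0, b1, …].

VC = [26, 6]

  [0] addr=0x6f blk=6 s=2: MISS | VC []
  [1] addr=0x6f blk=6 s=2: L1-HIT | VC []
  [2] addr=0x62 blk=6 s=2: L1-HIT | VC []
  [3] addr=0xa9 blk=10 s=2: MISS | VC [6]
  [4] addr=0x62 blk=6 s=2: VC-HIT | VC [10]
  [5] addr=0x6b blk=6 s=2: L1-HIT | VC [10]
  [6] addr=0x1af blk=26 s=2: MISS | VC [10, 6]
  [7] addr=0x66 blk=6 s=2: VC-HIT | VC [10, 26]
  [8] addr=0x40 blk=4 s=0: MISS | VC [10, 26]
  [9] addr=0x1aa blk=26 s=2: VC-HIT | VC [10, 6]
  [10] addr=0x65 blk=6 s=2: VC-HIT | VC [10, 26]
  [11] addr=0x1af blk=26 s=2: VC-HIT | VC [10, 6]
  [12] addr=0x41 blk=4 s=0: L1-HIT | VC [10, 6]
  [13] addr=0xa2 blk=10 s=2: VC-HIT | VC [26, 6]
  [14] addr=0xa1 blk=10 s=2: L1-HIT | VC [26, 6]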